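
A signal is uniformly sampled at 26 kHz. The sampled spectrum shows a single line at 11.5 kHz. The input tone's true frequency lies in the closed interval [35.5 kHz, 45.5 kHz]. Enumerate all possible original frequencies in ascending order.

Frequencies that alias to 11.5 kHz are k·fs ± 11.5 kHz for integer k ≥ 0.
k=0: 11.5 kHz.
k=1: 14.5 kHz, 37.5 kHz.
k=2: 40.5 kHz, 63.5 kHz.
k=3: 66.5 kHz, 89.5 kHz.
Within [35.5 kHz, 45.5 kHz]: 37.5 kHz, 40.5 kHz.

37.5 kHz, 40.5 kHz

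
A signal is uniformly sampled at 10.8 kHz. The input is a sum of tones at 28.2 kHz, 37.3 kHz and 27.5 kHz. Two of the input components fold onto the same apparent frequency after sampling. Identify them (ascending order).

fs/2 = 5.4 kHz.
28.2 kHz mod fs = 6.6 kHz.
6.6 kHz > fs/2 = 5.4 kHz, folds to fs − 6.6 kHz = 4.2 kHz.
37.3 kHz mod fs = 4.9 kHz.
4.9 kHz ≤ fs/2 = 5.4 kHz, appears at 4.9 kHz.
27.5 kHz mod fs = 5.9 kHz.
5.9 kHz > fs/2 = 5.4 kHz, folds to fs − 5.9 kHz = 4.9 kHz.
27.5 kHz and 37.3 kHz both map to 4.9 kHz.

27.5 kHz, 37.3 kHz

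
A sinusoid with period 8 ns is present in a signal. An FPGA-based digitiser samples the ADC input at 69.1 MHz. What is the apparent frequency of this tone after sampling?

13.2 MHz

T = 8 ns → f = 1/T = 125 MHz.
125 MHz mod fs = 55.9 MHz.
55.9 MHz > fs/2 = 34.55 MHz, folds to fs − 55.9 MHz = 13.2 MHz.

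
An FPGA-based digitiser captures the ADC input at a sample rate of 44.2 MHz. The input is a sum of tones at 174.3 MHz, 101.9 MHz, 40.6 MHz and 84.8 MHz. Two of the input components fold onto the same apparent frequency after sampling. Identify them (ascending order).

40.6 MHz, 84.8 MHz

fs/2 = 22.1 MHz.
174.3 MHz mod fs = 41.7 MHz.
41.7 MHz > fs/2 = 22.1 MHz, folds to fs − 41.7 MHz = 2.5 MHz.
101.9 MHz mod fs = 13.5 MHz.
13.5 MHz ≤ fs/2 = 22.1 MHz, appears at 13.5 MHz.
40.6 MHz > fs/2 = 22.1 MHz, folds to fs − 40.6 MHz = 3.6 MHz.
84.8 MHz mod fs = 40.6 MHz.
40.6 MHz > fs/2 = 22.1 MHz, folds to fs − 40.6 MHz = 3.6 MHz.
40.6 MHz and 84.8 MHz both map to 3.6 MHz.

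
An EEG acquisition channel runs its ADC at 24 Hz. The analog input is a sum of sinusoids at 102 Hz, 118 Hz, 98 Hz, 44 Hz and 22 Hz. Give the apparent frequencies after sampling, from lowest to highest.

2 Hz, 4 Hz, 6 Hz

fs/2 = 12 Hz.
102 Hz mod fs = 6 Hz.
6 Hz ≤ fs/2 = 12 Hz, appears at 6 Hz.
118 Hz mod fs = 22 Hz.
22 Hz > fs/2 = 12 Hz, folds to fs − 22 Hz = 2 Hz.
98 Hz mod fs = 2 Hz.
2 Hz ≤ fs/2 = 12 Hz, appears at 2 Hz.
44 Hz mod fs = 20 Hz.
20 Hz > fs/2 = 12 Hz, folds to fs − 20 Hz = 4 Hz.
22 Hz > fs/2 = 12 Hz, folds to fs − 22 Hz = 2 Hz.
Distinct values: {2 Hz, 4 Hz, 6 Hz}.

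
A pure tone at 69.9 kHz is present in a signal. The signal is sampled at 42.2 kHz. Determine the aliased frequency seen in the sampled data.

14.5 kHz

69.9 kHz mod fs = 27.7 kHz.
27.7 kHz > fs/2 = 21.1 kHz, folds to fs − 27.7 kHz = 14.5 kHz.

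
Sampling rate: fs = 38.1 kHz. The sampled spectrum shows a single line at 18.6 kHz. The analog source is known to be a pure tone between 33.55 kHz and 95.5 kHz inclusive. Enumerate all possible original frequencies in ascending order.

56.7 kHz, 57.6 kHz, 94.8 kHz

Frequencies that alias to 18.6 kHz are k·fs ± 18.6 kHz for integer k ≥ 0.
k=0: 18.6 kHz.
k=1: 19.5 kHz, 56.7 kHz.
k=2: 57.6 kHz, 94.8 kHz.
k=3: 95.7 kHz, 132.9 kHz.
Within [33.55 kHz, 95.5 kHz]: 56.7 kHz, 57.6 kHz, 94.8 kHz.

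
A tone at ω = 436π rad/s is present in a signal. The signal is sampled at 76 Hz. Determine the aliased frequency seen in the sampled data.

10 Hz

ω = 436π rad/s → f = ω/(2π) = 218 Hz.
218 Hz mod fs = 66 Hz.
66 Hz > fs/2 = 38 Hz, folds to fs − 66 Hz = 10 Hz.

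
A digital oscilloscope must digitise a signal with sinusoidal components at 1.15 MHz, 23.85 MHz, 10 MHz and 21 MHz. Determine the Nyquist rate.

47.7 MHz

Highest-frequency component: 23.85 MHz.
Nyquist rate = 2 × 23.85 MHz = 47.7 MHz.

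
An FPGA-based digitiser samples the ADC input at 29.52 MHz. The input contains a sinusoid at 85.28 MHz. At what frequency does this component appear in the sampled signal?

3.28 MHz

85.28 MHz mod fs = 26.24 MHz.
26.24 MHz > fs/2 = 14.76 MHz, folds to fs − 26.24 MHz = 3.28 MHz.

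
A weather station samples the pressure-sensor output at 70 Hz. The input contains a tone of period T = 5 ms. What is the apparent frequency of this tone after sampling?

T = 5 ms → f = 1/T = 200 Hz.
200 Hz mod fs = 60 Hz.
60 Hz > fs/2 = 35 Hz, folds to fs − 60 Hz = 10 Hz.

10 Hz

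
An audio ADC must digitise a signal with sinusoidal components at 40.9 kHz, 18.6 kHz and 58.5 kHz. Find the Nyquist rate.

Highest-frequency component: 58.5 kHz.
Nyquist rate = 2 × 58.5 kHz = 117 kHz.

117 kHz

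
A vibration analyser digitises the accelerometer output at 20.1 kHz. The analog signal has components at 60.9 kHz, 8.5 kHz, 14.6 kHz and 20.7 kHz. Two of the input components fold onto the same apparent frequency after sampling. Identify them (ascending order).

20.7 kHz, 60.9 kHz

fs/2 = 10.05 kHz.
60.9 kHz mod fs = 0.6 kHz.
0.6 kHz ≤ fs/2 = 10.05 kHz, appears at 0.6 kHz.
8.5 kHz ≤ fs/2 = 10.05 kHz, passes unchanged.
14.6 kHz > fs/2 = 10.05 kHz, folds to fs − 14.6 kHz = 5.5 kHz.
20.7 kHz mod fs = 0.6 kHz.
0.6 kHz ≤ fs/2 = 10.05 kHz, appears at 0.6 kHz.
20.7 kHz and 60.9 kHz both map to 0.6 kHz.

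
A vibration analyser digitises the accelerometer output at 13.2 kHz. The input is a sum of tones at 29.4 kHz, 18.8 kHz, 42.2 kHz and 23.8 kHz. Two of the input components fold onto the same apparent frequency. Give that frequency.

2.6 kHz

fs/2 = 6.6 kHz.
29.4 kHz mod fs = 3 kHz.
3 kHz ≤ fs/2 = 6.6 kHz, appears at 3 kHz.
18.8 kHz mod fs = 5.6 kHz.
5.6 kHz ≤ fs/2 = 6.6 kHz, appears at 5.6 kHz.
42.2 kHz mod fs = 2.6 kHz.
2.6 kHz ≤ fs/2 = 6.6 kHz, appears at 2.6 kHz.
23.8 kHz mod fs = 10.6 kHz.
10.6 kHz > fs/2 = 6.6 kHz, folds to fs − 10.6 kHz = 2.6 kHz.
23.8 kHz and 42.2 kHz both map to 2.6 kHz.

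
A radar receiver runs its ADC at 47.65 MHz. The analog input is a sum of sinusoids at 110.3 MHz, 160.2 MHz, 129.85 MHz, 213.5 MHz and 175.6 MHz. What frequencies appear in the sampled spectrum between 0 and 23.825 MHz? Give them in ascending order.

fs/2 = 23.825 MHz.
110.3 MHz mod fs = 15 MHz.
15 MHz ≤ fs/2 = 23.825 MHz, appears at 15 MHz.
160.2 MHz mod fs = 17.25 MHz.
17.25 MHz ≤ fs/2 = 23.825 MHz, appears at 17.25 MHz.
129.85 MHz mod fs = 34.55 MHz.
34.55 MHz > fs/2 = 23.825 MHz, folds to fs − 34.55 MHz = 13.1 MHz.
213.5 MHz mod fs = 22.9 MHz.
22.9 MHz ≤ fs/2 = 23.825 MHz, appears at 22.9 MHz.
175.6 MHz mod fs = 32.65 MHz.
32.65 MHz > fs/2 = 23.825 MHz, folds to fs − 32.65 MHz = 15 MHz.
Distinct values: {13.1 MHz, 15 MHz, 17.25 MHz, 22.9 MHz}.

13.1 MHz, 15 MHz, 17.25 MHz, 22.9 MHz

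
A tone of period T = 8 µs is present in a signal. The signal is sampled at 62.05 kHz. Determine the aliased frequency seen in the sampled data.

T = 8 µs → f = 1/T = 125 kHz.
125 kHz mod fs = 0.9 kHz.
0.9 kHz ≤ fs/2 = 31.025 kHz, appears at 0.9 kHz.

0.9 kHz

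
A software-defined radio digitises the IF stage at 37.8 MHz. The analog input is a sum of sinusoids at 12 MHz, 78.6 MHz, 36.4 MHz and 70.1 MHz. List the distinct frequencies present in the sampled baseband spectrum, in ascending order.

1.4 MHz, 3 MHz, 5.5 MHz, 12 MHz

fs/2 = 18.9 MHz.
12 MHz ≤ fs/2 = 18.9 MHz, passes unchanged.
78.6 MHz mod fs = 3 MHz.
3 MHz ≤ fs/2 = 18.9 MHz, appears at 3 MHz.
36.4 MHz > fs/2 = 18.9 MHz, folds to fs − 36.4 MHz = 1.4 MHz.
70.1 MHz mod fs = 32.3 MHz.
32.3 MHz > fs/2 = 18.9 MHz, folds to fs − 32.3 MHz = 5.5 MHz.
Distinct values: {1.4 MHz, 3 MHz, 5.5 MHz, 12 MHz}.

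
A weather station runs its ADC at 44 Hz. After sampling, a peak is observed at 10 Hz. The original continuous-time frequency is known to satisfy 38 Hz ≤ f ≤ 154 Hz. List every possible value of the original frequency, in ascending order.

Frequencies that alias to 10 Hz are k·fs ± 10 Hz for integer k ≥ 0.
k=0: 10 Hz.
k=1: 34 Hz, 54 Hz.
k=2: 78 Hz, 98 Hz.
k=3: 122 Hz, 142 Hz.
k=4: 166 Hz, 186 Hz.
Within [38 Hz, 154 Hz]: 54 Hz, 78 Hz, 98 Hz, 122 Hz, 142 Hz.

54 Hz, 78 Hz, 98 Hz, 122 Hz, 142 Hz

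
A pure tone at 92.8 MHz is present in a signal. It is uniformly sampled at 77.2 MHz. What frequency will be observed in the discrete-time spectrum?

92.8 MHz mod fs = 15.6 MHz.
15.6 MHz ≤ fs/2 = 38.6 MHz, appears at 15.6 MHz.

15.6 MHz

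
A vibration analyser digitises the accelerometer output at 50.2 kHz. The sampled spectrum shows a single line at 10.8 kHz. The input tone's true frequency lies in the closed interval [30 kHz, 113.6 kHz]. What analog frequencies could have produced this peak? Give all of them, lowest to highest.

39.4 kHz, 61 kHz, 89.6 kHz, 111.2 kHz

Frequencies that alias to 10.8 kHz are k·fs ± 10.8 kHz for integer k ≥ 0.
k=0: 10.8 kHz.
k=1: 39.4 kHz, 61 kHz.
k=2: 89.6 kHz, 111.2 kHz.
k=3: 139.8 kHz, 161.4 kHz.
Within [30 kHz, 113.6 kHz]: 39.4 kHz, 61 kHz, 89.6 kHz, 111.2 kHz.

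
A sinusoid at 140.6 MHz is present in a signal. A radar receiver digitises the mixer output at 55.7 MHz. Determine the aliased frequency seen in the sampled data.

26.5 MHz

140.6 MHz mod fs = 29.2 MHz.
29.2 MHz > fs/2 = 27.85 MHz, folds to fs − 29.2 MHz = 26.5 MHz.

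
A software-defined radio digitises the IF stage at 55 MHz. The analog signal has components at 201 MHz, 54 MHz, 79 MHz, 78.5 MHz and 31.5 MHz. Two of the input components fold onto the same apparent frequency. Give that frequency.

23.5 MHz

fs/2 = 27.5 MHz.
201 MHz mod fs = 36 MHz.
36 MHz > fs/2 = 27.5 MHz, folds to fs − 36 MHz = 19 MHz.
54 MHz > fs/2 = 27.5 MHz, folds to fs − 54 MHz = 1 MHz.
79 MHz mod fs = 24 MHz.
24 MHz ≤ fs/2 = 27.5 MHz, appears at 24 MHz.
78.5 MHz mod fs = 23.5 MHz.
23.5 MHz ≤ fs/2 = 27.5 MHz, appears at 23.5 MHz.
31.5 MHz > fs/2 = 27.5 MHz, folds to fs − 31.5 MHz = 23.5 MHz.
31.5 MHz and 78.5 MHz both map to 23.5 MHz.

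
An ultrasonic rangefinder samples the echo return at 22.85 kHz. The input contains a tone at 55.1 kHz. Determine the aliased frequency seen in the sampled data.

9.4 kHz

55.1 kHz mod fs = 9.4 kHz.
9.4 kHz ≤ fs/2 = 11.425 kHz, appears at 9.4 kHz.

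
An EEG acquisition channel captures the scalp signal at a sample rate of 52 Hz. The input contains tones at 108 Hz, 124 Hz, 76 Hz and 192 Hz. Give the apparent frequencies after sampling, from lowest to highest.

fs/2 = 26 Hz.
108 Hz mod fs = 4 Hz.
4 Hz ≤ fs/2 = 26 Hz, appears at 4 Hz.
124 Hz mod fs = 20 Hz.
20 Hz ≤ fs/2 = 26 Hz, appears at 20 Hz.
76 Hz mod fs = 24 Hz.
24 Hz ≤ fs/2 = 26 Hz, appears at 24 Hz.
192 Hz mod fs = 36 Hz.
36 Hz > fs/2 = 26 Hz, folds to fs − 36 Hz = 16 Hz.
Distinct values: {4 Hz, 16 Hz, 20 Hz, 24 Hz}.

4 Hz, 16 Hz, 20 Hz, 24 Hz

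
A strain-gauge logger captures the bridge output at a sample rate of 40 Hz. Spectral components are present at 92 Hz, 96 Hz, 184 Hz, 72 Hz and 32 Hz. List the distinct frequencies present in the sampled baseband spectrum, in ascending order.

fs/2 = 20 Hz.
92 Hz mod fs = 12 Hz.
12 Hz ≤ fs/2 = 20 Hz, appears at 12 Hz.
96 Hz mod fs = 16 Hz.
16 Hz ≤ fs/2 = 20 Hz, appears at 16 Hz.
184 Hz mod fs = 24 Hz.
24 Hz > fs/2 = 20 Hz, folds to fs − 24 Hz = 16 Hz.
72 Hz mod fs = 32 Hz.
32 Hz > fs/2 = 20 Hz, folds to fs − 32 Hz = 8 Hz.
32 Hz > fs/2 = 20 Hz, folds to fs − 32 Hz = 8 Hz.
Distinct values: {8 Hz, 12 Hz, 16 Hz}.

8 Hz, 12 Hz, 16 Hz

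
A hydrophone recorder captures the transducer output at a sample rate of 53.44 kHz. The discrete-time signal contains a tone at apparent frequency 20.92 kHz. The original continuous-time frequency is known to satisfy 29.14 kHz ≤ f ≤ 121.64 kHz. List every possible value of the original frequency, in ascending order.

32.52 kHz, 74.36 kHz, 85.96 kHz

Frequencies that alias to 20.92 kHz are k·fs ± 20.92 kHz for integer k ≥ 0.
k=0: 20.92 kHz.
k=1: 32.52 kHz, 74.36 kHz.
k=2: 85.96 kHz, 127.8 kHz.
k=3: 139.4 kHz, 181.24 kHz.
Within [29.14 kHz, 121.64 kHz]: 32.52 kHz, 74.36 kHz, 85.96 kHz.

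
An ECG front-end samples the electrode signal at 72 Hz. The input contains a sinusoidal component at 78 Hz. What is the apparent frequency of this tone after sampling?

78 Hz mod fs = 6 Hz.
6 Hz ≤ fs/2 = 36 Hz, appears at 6 Hz.

6 Hz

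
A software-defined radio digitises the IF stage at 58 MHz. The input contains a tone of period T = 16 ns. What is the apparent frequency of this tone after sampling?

T = 16 ns → f = 1/T = 62.5 MHz.
62.5 MHz mod fs = 4.5 MHz.
4.5 MHz ≤ fs/2 = 29 MHz, appears at 4.5 MHz.

4.5 MHz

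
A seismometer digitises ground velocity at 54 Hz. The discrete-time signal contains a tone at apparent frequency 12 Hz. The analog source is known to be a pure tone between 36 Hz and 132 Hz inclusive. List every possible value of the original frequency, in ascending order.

Frequencies that alias to 12 Hz are k·fs ± 12 Hz for integer k ≥ 0.
k=0: 12 Hz.
k=1: 42 Hz, 66 Hz.
k=2: 96 Hz, 120 Hz.
k=3: 150 Hz, 174 Hz.
Within [36 Hz, 132 Hz]: 42 Hz, 66 Hz, 96 Hz, 120 Hz.

42 Hz, 66 Hz, 96 Hz, 120 Hz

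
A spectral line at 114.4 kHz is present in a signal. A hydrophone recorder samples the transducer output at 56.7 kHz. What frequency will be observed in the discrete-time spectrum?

1 kHz

114.4 kHz mod fs = 1 kHz.
1 kHz ≤ fs/2 = 28.35 kHz, appears at 1 kHz.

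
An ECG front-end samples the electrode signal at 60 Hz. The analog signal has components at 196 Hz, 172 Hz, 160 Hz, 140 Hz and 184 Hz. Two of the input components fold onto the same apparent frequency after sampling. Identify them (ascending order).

fs/2 = 30 Hz.
196 Hz mod fs = 16 Hz.
16 Hz ≤ fs/2 = 30 Hz, appears at 16 Hz.
172 Hz mod fs = 52 Hz.
52 Hz > fs/2 = 30 Hz, folds to fs − 52 Hz = 8 Hz.
160 Hz mod fs = 40 Hz.
40 Hz > fs/2 = 30 Hz, folds to fs − 40 Hz = 20 Hz.
140 Hz mod fs = 20 Hz.
20 Hz ≤ fs/2 = 30 Hz, appears at 20 Hz.
184 Hz mod fs = 4 Hz.
4 Hz ≤ fs/2 = 30 Hz, appears at 4 Hz.
140 Hz and 160 Hz both map to 20 Hz.

140 Hz, 160 Hz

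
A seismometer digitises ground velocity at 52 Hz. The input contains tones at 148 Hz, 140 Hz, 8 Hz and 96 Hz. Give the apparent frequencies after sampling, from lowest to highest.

fs/2 = 26 Hz.
148 Hz mod fs = 44 Hz.
44 Hz > fs/2 = 26 Hz, folds to fs − 44 Hz = 8 Hz.
140 Hz mod fs = 36 Hz.
36 Hz > fs/2 = 26 Hz, folds to fs − 36 Hz = 16 Hz.
8 Hz ≤ fs/2 = 26 Hz, passes unchanged.
96 Hz mod fs = 44 Hz.
44 Hz > fs/2 = 26 Hz, folds to fs − 44 Hz = 8 Hz.
Distinct values: {8 Hz, 16 Hz}.

8 Hz, 16 Hz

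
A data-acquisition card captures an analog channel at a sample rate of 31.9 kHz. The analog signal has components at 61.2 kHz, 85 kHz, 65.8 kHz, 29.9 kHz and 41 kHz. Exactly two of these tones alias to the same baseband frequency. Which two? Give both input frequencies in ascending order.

29.9 kHz, 65.8 kHz

fs/2 = 15.95 kHz.
61.2 kHz mod fs = 29.3 kHz.
29.3 kHz > fs/2 = 15.95 kHz, folds to fs − 29.3 kHz = 2.6 kHz.
85 kHz mod fs = 21.2 kHz.
21.2 kHz > fs/2 = 15.95 kHz, folds to fs − 21.2 kHz = 10.7 kHz.
65.8 kHz mod fs = 2 kHz.
2 kHz ≤ fs/2 = 15.95 kHz, appears at 2 kHz.
29.9 kHz > fs/2 = 15.95 kHz, folds to fs − 29.9 kHz = 2 kHz.
41 kHz mod fs = 9.1 kHz.
9.1 kHz ≤ fs/2 = 15.95 kHz, appears at 9.1 kHz.
29.9 kHz and 65.8 kHz both map to 2 kHz.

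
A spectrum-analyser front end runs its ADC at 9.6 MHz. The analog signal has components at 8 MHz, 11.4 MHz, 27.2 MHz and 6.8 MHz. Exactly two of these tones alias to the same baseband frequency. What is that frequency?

fs/2 = 4.8 MHz.
8 MHz > fs/2 = 4.8 MHz, folds to fs − 8 MHz = 1.6 MHz.
11.4 MHz mod fs = 1.8 MHz.
1.8 MHz ≤ fs/2 = 4.8 MHz, appears at 1.8 MHz.
27.2 MHz mod fs = 8 MHz.
8 MHz > fs/2 = 4.8 MHz, folds to fs − 8 MHz = 1.6 MHz.
6.8 MHz > fs/2 = 4.8 MHz, folds to fs − 6.8 MHz = 2.8 MHz.
8 MHz and 27.2 MHz both map to 1.6 MHz.

1.6 MHz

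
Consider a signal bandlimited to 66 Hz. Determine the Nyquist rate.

132 Hz

Nyquist rate = 2 × 66 Hz = 132 Hz.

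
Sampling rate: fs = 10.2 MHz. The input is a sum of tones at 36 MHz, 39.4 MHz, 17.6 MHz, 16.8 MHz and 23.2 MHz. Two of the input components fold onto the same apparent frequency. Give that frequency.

fs/2 = 5.1 MHz.
36 MHz mod fs = 5.4 MHz.
5.4 MHz > fs/2 = 5.1 MHz, folds to fs − 5.4 MHz = 4.8 MHz.
39.4 MHz mod fs = 8.8 MHz.
8.8 MHz > fs/2 = 5.1 MHz, folds to fs − 8.8 MHz = 1.4 MHz.
17.6 MHz mod fs = 7.4 MHz.
7.4 MHz > fs/2 = 5.1 MHz, folds to fs − 7.4 MHz = 2.8 MHz.
16.8 MHz mod fs = 6.6 MHz.
6.6 MHz > fs/2 = 5.1 MHz, folds to fs − 6.6 MHz = 3.6 MHz.
23.2 MHz mod fs = 2.8 MHz.
2.8 MHz ≤ fs/2 = 5.1 MHz, appears at 2.8 MHz.
17.6 MHz and 23.2 MHz both map to 2.8 MHz.

2.8 MHz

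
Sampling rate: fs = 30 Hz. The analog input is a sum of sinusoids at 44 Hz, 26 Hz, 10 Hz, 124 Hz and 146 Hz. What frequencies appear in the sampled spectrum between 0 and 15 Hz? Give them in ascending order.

4 Hz, 10 Hz, 14 Hz

fs/2 = 15 Hz.
44 Hz mod fs = 14 Hz.
14 Hz ≤ fs/2 = 15 Hz, appears at 14 Hz.
26 Hz > fs/2 = 15 Hz, folds to fs − 26 Hz = 4 Hz.
10 Hz ≤ fs/2 = 15 Hz, passes unchanged.
124 Hz mod fs = 4 Hz.
4 Hz ≤ fs/2 = 15 Hz, appears at 4 Hz.
146 Hz mod fs = 26 Hz.
26 Hz > fs/2 = 15 Hz, folds to fs − 26 Hz = 4 Hz.
Distinct values: {4 Hz, 10 Hz, 14 Hz}.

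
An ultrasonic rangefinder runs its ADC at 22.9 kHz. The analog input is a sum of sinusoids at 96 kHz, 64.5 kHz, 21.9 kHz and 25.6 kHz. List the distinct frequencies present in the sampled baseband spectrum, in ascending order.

1 kHz, 2.7 kHz, 4.2 kHz, 4.4 kHz

fs/2 = 11.45 kHz.
96 kHz mod fs = 4.4 kHz.
4.4 kHz ≤ fs/2 = 11.45 kHz, appears at 4.4 kHz.
64.5 kHz mod fs = 18.7 kHz.
18.7 kHz > fs/2 = 11.45 kHz, folds to fs − 18.7 kHz = 4.2 kHz.
21.9 kHz > fs/2 = 11.45 kHz, folds to fs − 21.9 kHz = 1 kHz.
25.6 kHz mod fs = 2.7 kHz.
2.7 kHz ≤ fs/2 = 11.45 kHz, appears at 2.7 kHz.
Distinct values: {1 kHz, 2.7 kHz, 4.2 kHz, 4.4 kHz}.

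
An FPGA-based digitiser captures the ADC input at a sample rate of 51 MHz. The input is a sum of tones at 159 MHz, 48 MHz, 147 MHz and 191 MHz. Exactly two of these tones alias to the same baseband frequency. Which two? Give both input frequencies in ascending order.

147 MHz, 159 MHz

fs/2 = 25.5 MHz.
159 MHz mod fs = 6 MHz.
6 MHz ≤ fs/2 = 25.5 MHz, appears at 6 MHz.
48 MHz > fs/2 = 25.5 MHz, folds to fs − 48 MHz = 3 MHz.
147 MHz mod fs = 45 MHz.
45 MHz > fs/2 = 25.5 MHz, folds to fs − 45 MHz = 6 MHz.
191 MHz mod fs = 38 MHz.
38 MHz > fs/2 = 25.5 MHz, folds to fs − 38 MHz = 13 MHz.
147 MHz and 159 MHz both map to 6 MHz.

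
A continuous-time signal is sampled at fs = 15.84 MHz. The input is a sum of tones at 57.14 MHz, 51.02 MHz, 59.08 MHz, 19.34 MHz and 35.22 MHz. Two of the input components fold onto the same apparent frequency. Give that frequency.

fs/2 = 7.92 MHz.
57.14 MHz mod fs = 9.62 MHz.
9.62 MHz > fs/2 = 7.92 MHz, folds to fs − 9.62 MHz = 6.22 MHz.
51.02 MHz mod fs = 3.5 MHz.
3.5 MHz ≤ fs/2 = 7.92 MHz, appears at 3.5 MHz.
59.08 MHz mod fs = 11.56 MHz.
11.56 MHz > fs/2 = 7.92 MHz, folds to fs − 11.56 MHz = 4.28 MHz.
19.34 MHz mod fs = 3.5 MHz.
3.5 MHz ≤ fs/2 = 7.92 MHz, appears at 3.5 MHz.
35.22 MHz mod fs = 3.54 MHz.
3.54 MHz ≤ fs/2 = 7.92 MHz, appears at 3.54 MHz.
19.34 MHz and 51.02 MHz both map to 3.5 MHz.

3.5 MHz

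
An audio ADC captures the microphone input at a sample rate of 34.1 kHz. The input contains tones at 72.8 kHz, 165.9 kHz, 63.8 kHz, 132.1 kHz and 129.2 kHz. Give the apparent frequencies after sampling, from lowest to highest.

fs/2 = 17.05 kHz.
72.8 kHz mod fs = 4.6 kHz.
4.6 kHz ≤ fs/2 = 17.05 kHz, appears at 4.6 kHz.
165.9 kHz mod fs = 29.5 kHz.
29.5 kHz > fs/2 = 17.05 kHz, folds to fs − 29.5 kHz = 4.6 kHz.
63.8 kHz mod fs = 29.7 kHz.
29.7 kHz > fs/2 = 17.05 kHz, folds to fs − 29.7 kHz = 4.4 kHz.
132.1 kHz mod fs = 29.8 kHz.
29.8 kHz > fs/2 = 17.05 kHz, folds to fs − 29.8 kHz = 4.3 kHz.
129.2 kHz mod fs = 26.9 kHz.
26.9 kHz > fs/2 = 17.05 kHz, folds to fs − 26.9 kHz = 7.2 kHz.
Distinct values: {4.3 kHz, 4.4 kHz, 4.6 kHz, 7.2 kHz}.

4.3 kHz, 4.4 kHz, 4.6 kHz, 7.2 kHz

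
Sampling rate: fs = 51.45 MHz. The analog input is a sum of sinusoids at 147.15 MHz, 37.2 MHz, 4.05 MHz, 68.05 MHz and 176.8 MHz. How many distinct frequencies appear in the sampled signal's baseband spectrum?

5

fs/2 = 25.725 MHz.
147.15 MHz mod fs = 44.25 MHz.
44.25 MHz > fs/2 = 25.725 MHz, folds to fs − 44.25 MHz = 7.2 MHz.
37.2 MHz > fs/2 = 25.725 MHz, folds to fs − 37.2 MHz = 14.25 MHz.
4.05 MHz ≤ fs/2 = 25.725 MHz, passes unchanged.
68.05 MHz mod fs = 16.6 MHz.
16.6 MHz ≤ fs/2 = 25.725 MHz, appears at 16.6 MHz.
176.8 MHz mod fs = 22.45 MHz.
22.45 MHz ≤ fs/2 = 25.725 MHz, appears at 22.45 MHz.
Distinct values: {4.05 MHz, 7.2 MHz, 14.25 MHz, 16.6 MHz, 22.45 MHz} → 5.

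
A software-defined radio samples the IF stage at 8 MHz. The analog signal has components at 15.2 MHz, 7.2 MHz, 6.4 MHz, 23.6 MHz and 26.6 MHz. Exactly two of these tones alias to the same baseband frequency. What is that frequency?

0.8 MHz

fs/2 = 4 MHz.
15.2 MHz mod fs = 7.2 MHz.
7.2 MHz > fs/2 = 4 MHz, folds to fs − 7.2 MHz = 0.8 MHz.
7.2 MHz > fs/2 = 4 MHz, folds to fs − 7.2 MHz = 0.8 MHz.
6.4 MHz > fs/2 = 4 MHz, folds to fs − 6.4 MHz = 1.6 MHz.
23.6 MHz mod fs = 7.6 MHz.
7.6 MHz > fs/2 = 4 MHz, folds to fs − 7.6 MHz = 0.4 MHz.
26.6 MHz mod fs = 2.6 MHz.
2.6 MHz ≤ fs/2 = 4 MHz, appears at 2.6 MHz.
7.2 MHz and 15.2 MHz both map to 0.8 MHz.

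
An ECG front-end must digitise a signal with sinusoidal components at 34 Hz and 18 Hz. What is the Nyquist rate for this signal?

68 Hz

Highest-frequency component: 34 Hz.
Nyquist rate = 2 × 34 Hz = 68 Hz.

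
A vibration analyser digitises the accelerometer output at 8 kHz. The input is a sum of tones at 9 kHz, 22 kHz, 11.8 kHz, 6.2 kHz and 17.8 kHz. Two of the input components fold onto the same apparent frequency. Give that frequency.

fs/2 = 4 kHz.
9 kHz mod fs = 1 kHz.
1 kHz ≤ fs/2 = 4 kHz, appears at 1 kHz.
22 kHz mod fs = 6 kHz.
6 kHz > fs/2 = 4 kHz, folds to fs − 6 kHz = 2 kHz.
11.8 kHz mod fs = 3.8 kHz.
3.8 kHz ≤ fs/2 = 4 kHz, appears at 3.8 kHz.
6.2 kHz > fs/2 = 4 kHz, folds to fs − 6.2 kHz = 1.8 kHz.
17.8 kHz mod fs = 1.8 kHz.
1.8 kHz ≤ fs/2 = 4 kHz, appears at 1.8 kHz.
6.2 kHz and 17.8 kHz both map to 1.8 kHz.

1.8 kHz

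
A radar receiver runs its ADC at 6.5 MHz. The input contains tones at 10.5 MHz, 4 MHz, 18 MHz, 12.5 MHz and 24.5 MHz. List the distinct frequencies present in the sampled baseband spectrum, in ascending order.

0.5 MHz, 1.5 MHz, 2.5 MHz

fs/2 = 3.25 MHz.
10.5 MHz mod fs = 4 MHz.
4 MHz > fs/2 = 3.25 MHz, folds to fs − 4 MHz = 2.5 MHz.
4 MHz > fs/2 = 3.25 MHz, folds to fs − 4 MHz = 2.5 MHz.
18 MHz mod fs = 5 MHz.
5 MHz > fs/2 = 3.25 MHz, folds to fs − 5 MHz = 1.5 MHz.
12.5 MHz mod fs = 6 MHz.
6 MHz > fs/2 = 3.25 MHz, folds to fs − 6 MHz = 0.5 MHz.
24.5 MHz mod fs = 5 MHz.
5 MHz > fs/2 = 3.25 MHz, folds to fs − 5 MHz = 1.5 MHz.
Distinct values: {0.5 MHz, 1.5 MHz, 2.5 MHz}.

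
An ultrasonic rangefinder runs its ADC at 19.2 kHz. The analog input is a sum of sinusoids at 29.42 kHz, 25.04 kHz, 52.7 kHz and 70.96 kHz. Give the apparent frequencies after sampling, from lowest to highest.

fs/2 = 9.6 kHz.
29.42 kHz mod fs = 10.22 kHz.
10.22 kHz > fs/2 = 9.6 kHz, folds to fs − 10.22 kHz = 8.98 kHz.
25.04 kHz mod fs = 5.84 kHz.
5.84 kHz ≤ fs/2 = 9.6 kHz, appears at 5.84 kHz.
52.7 kHz mod fs = 14.3 kHz.
14.3 kHz > fs/2 = 9.6 kHz, folds to fs − 14.3 kHz = 4.9 kHz.
70.96 kHz mod fs = 13.36 kHz.
13.36 kHz > fs/2 = 9.6 kHz, folds to fs − 13.36 kHz = 5.84 kHz.
Distinct values: {4.9 kHz, 5.84 kHz, 8.98 kHz}.

4.9 kHz, 5.84 kHz, 8.98 kHz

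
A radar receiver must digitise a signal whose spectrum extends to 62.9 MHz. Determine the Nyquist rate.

Nyquist rate = 2 × 62.9 MHz = 125.8 MHz.

125.8 MHz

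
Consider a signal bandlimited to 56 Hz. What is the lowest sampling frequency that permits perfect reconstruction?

112 Hz

Nyquist rate = 2 × 56 Hz = 112 Hz.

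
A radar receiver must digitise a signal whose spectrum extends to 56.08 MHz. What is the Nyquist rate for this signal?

Nyquist rate = 2 × 56.08 MHz = 112.16 MHz.

112.16 MHz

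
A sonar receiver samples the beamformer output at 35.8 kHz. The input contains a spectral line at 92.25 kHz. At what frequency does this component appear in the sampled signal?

92.25 kHz mod fs = 20.65 kHz.
20.65 kHz > fs/2 = 17.9 kHz, folds to fs − 20.65 kHz = 15.15 kHz.

15.15 kHz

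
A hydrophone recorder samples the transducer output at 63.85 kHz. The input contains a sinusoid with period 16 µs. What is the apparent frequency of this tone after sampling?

T = 16 µs → f = 1/T = 62.5 kHz.
62.5 kHz > fs/2 = 31.925 kHz, folds to fs − 62.5 kHz = 1.35 kHz.

1.35 kHz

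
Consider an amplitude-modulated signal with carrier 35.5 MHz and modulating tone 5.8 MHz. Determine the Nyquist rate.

AM sidebands sit at fc ± fm = 29.7 MHz and 41.3 MHz.
Highest-frequency component: 41.3 MHz.
Nyquist rate = 2 × 41.3 MHz = 82.6 MHz.

82.6 MHz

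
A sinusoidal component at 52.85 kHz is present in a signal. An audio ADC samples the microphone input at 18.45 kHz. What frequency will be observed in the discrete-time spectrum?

52.85 kHz mod fs = 15.95 kHz.
15.95 kHz > fs/2 = 9.225 kHz, folds to fs − 15.95 kHz = 2.5 kHz.

2.5 kHz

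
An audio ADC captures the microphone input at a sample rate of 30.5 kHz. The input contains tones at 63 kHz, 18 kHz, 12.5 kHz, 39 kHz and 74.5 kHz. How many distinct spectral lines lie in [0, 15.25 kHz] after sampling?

4

fs/2 = 15.25 kHz.
63 kHz mod fs = 2 kHz.
2 kHz ≤ fs/2 = 15.25 kHz, appears at 2 kHz.
18 kHz > fs/2 = 15.25 kHz, folds to fs − 18 kHz = 12.5 kHz.
12.5 kHz ≤ fs/2 = 15.25 kHz, passes unchanged.
39 kHz mod fs = 8.5 kHz.
8.5 kHz ≤ fs/2 = 15.25 kHz, appears at 8.5 kHz.
74.5 kHz mod fs = 13.5 kHz.
13.5 kHz ≤ fs/2 = 15.25 kHz, appears at 13.5 kHz.
Distinct values: {2 kHz, 8.5 kHz, 12.5 kHz, 13.5 kHz} → 4.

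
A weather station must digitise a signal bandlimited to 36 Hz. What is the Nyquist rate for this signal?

Nyquist rate = 2 × 36 Hz = 72 Hz.

72 Hz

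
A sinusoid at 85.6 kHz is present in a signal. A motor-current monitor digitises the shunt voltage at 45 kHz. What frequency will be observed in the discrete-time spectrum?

85.6 kHz mod fs = 40.6 kHz.
40.6 kHz > fs/2 = 22.5 kHz, folds to fs − 40.6 kHz = 4.4 kHz.

4.4 kHz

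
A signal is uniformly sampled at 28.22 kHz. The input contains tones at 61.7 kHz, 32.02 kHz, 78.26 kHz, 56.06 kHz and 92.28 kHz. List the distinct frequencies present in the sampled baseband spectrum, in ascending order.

0.38 kHz, 3.8 kHz, 5.26 kHz, 6.4 kHz, 7.62 kHz

fs/2 = 14.11 kHz.
61.7 kHz mod fs = 5.26 kHz.
5.26 kHz ≤ fs/2 = 14.11 kHz, appears at 5.26 kHz.
32.02 kHz mod fs = 3.8 kHz.
3.8 kHz ≤ fs/2 = 14.11 kHz, appears at 3.8 kHz.
78.26 kHz mod fs = 21.82 kHz.
21.82 kHz > fs/2 = 14.11 kHz, folds to fs − 21.82 kHz = 6.4 kHz.
56.06 kHz mod fs = 27.84 kHz.
27.84 kHz > fs/2 = 14.11 kHz, folds to fs − 27.84 kHz = 0.38 kHz.
92.28 kHz mod fs = 7.62 kHz.
7.62 kHz ≤ fs/2 = 14.11 kHz, appears at 7.62 kHz.
Distinct values: {0.38 kHz, 3.8 kHz, 5.26 kHz, 6.4 kHz, 7.62 kHz}.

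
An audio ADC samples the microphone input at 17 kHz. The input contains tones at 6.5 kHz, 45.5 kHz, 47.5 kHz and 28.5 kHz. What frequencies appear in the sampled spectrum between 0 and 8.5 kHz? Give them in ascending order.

3.5 kHz, 5.5 kHz, 6.5 kHz

fs/2 = 8.5 kHz.
6.5 kHz ≤ fs/2 = 8.5 kHz, passes unchanged.
45.5 kHz mod fs = 11.5 kHz.
11.5 kHz > fs/2 = 8.5 kHz, folds to fs − 11.5 kHz = 5.5 kHz.
47.5 kHz mod fs = 13.5 kHz.
13.5 kHz > fs/2 = 8.5 kHz, folds to fs − 13.5 kHz = 3.5 kHz.
28.5 kHz mod fs = 11.5 kHz.
11.5 kHz > fs/2 = 8.5 kHz, folds to fs − 11.5 kHz = 5.5 kHz.
Distinct values: {3.5 kHz, 5.5 kHz, 6.5 kHz}.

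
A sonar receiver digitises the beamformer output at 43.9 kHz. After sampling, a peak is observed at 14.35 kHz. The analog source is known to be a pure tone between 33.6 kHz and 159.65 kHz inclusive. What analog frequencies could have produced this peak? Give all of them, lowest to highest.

58.25 kHz, 73.45 kHz, 102.15 kHz, 117.35 kHz, 146.05 kHz

Frequencies that alias to 14.35 kHz are k·fs ± 14.35 kHz for integer k ≥ 0.
k=0: 14.35 kHz.
k=1: 29.55 kHz, 58.25 kHz.
k=2: 73.45 kHz, 102.15 kHz.
k=3: 117.35 kHz, 146.05 kHz.
k=4: 161.25 kHz, 189.95 kHz.
Within [33.6 kHz, 159.65 kHz]: 58.25 kHz, 73.45 kHz, 102.15 kHz, 117.35 kHz, 146.05 kHz.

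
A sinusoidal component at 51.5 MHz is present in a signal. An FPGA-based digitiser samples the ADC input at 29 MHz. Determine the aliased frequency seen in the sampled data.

6.5 MHz

51.5 MHz mod fs = 22.5 MHz.
22.5 MHz > fs/2 = 14.5 MHz, folds to fs − 22.5 MHz = 6.5 MHz.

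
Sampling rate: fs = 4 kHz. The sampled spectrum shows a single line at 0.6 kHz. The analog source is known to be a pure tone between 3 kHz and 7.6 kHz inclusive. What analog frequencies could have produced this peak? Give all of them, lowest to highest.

Frequencies that alias to 0.6 kHz are k·fs ± 0.6 kHz for integer k ≥ 0.
k=0: 0.6 kHz.
k=1: 3.4 kHz, 4.6 kHz.
k=2: 7.4 kHz, 8.6 kHz.
k=3: 11.4 kHz, 12.6 kHz.
Within [3 kHz, 7.6 kHz]: 3.4 kHz, 4.6 kHz, 7.4 kHz.

3.4 kHz, 4.6 kHz, 7.4 kHz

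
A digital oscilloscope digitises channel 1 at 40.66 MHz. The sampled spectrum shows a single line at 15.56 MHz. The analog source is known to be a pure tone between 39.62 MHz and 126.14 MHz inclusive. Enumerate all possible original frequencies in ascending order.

56.22 MHz, 65.76 MHz, 96.88 MHz, 106.42 MHz

Frequencies that alias to 15.56 MHz are k·fs ± 15.56 MHz for integer k ≥ 0.
k=0: 15.56 MHz.
k=1: 25.1 MHz, 56.22 MHz.
k=2: 65.76 MHz, 96.88 MHz.
k=3: 106.42 MHz, 137.54 MHz.
k=4: 147.08 MHz, 178.2 MHz.
Within [39.62 MHz, 126.14 MHz]: 56.22 MHz, 65.76 MHz, 96.88 MHz, 106.42 MHz.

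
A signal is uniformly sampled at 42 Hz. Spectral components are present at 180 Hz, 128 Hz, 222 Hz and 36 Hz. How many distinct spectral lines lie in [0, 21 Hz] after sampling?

3

fs/2 = 21 Hz.
180 Hz mod fs = 12 Hz.
12 Hz ≤ fs/2 = 21 Hz, appears at 12 Hz.
128 Hz mod fs = 2 Hz.
2 Hz ≤ fs/2 = 21 Hz, appears at 2 Hz.
222 Hz mod fs = 12 Hz.
12 Hz ≤ fs/2 = 21 Hz, appears at 12 Hz.
36 Hz > fs/2 = 21 Hz, folds to fs − 36 Hz = 6 Hz.
Distinct values: {2 Hz, 6 Hz, 12 Hz} → 3.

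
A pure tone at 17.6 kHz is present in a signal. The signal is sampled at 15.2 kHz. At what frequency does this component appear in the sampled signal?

2.4 kHz

17.6 kHz mod fs = 2.4 kHz.
2.4 kHz ≤ fs/2 = 7.6 kHz, appears at 2.4 kHz.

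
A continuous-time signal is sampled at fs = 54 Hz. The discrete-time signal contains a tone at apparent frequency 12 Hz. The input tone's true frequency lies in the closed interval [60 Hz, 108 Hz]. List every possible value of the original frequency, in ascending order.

66 Hz, 96 Hz

Frequencies that alias to 12 Hz are k·fs ± 12 Hz for integer k ≥ 0.
k=0: 12 Hz.
k=1: 42 Hz, 66 Hz.
k=2: 96 Hz, 120 Hz.
k=3: 150 Hz, 174 Hz.
Within [60 Hz, 108 Hz]: 66 Hz, 96 Hz.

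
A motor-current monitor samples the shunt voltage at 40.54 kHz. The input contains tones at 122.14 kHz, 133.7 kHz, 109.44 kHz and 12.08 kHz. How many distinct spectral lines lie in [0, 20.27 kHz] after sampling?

3

fs/2 = 20.27 kHz.
122.14 kHz mod fs = 0.52 kHz.
0.52 kHz ≤ fs/2 = 20.27 kHz, appears at 0.52 kHz.
133.7 kHz mod fs = 12.08 kHz.
12.08 kHz ≤ fs/2 = 20.27 kHz, appears at 12.08 kHz.
109.44 kHz mod fs = 28.36 kHz.
28.36 kHz > fs/2 = 20.27 kHz, folds to fs − 28.36 kHz = 12.18 kHz.
12.08 kHz ≤ fs/2 = 20.27 kHz, passes unchanged.
Distinct values: {0.52 kHz, 12.08 kHz, 12.18 kHz} → 3.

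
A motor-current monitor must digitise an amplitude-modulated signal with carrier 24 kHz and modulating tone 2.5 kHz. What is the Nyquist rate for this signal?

AM sidebands sit at fc ± fm = 21.5 kHz and 26.5 kHz.
Highest-frequency component: 26.5 kHz.
Nyquist rate = 2 × 26.5 kHz = 53 kHz.

53 kHz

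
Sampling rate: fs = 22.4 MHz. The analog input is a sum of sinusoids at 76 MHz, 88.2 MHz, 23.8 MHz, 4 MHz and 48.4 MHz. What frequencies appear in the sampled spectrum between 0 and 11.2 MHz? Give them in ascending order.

fs/2 = 11.2 MHz.
76 MHz mod fs = 8.8 MHz.
8.8 MHz ≤ fs/2 = 11.2 MHz, appears at 8.8 MHz.
88.2 MHz mod fs = 21 MHz.
21 MHz > fs/2 = 11.2 MHz, folds to fs − 21 MHz = 1.4 MHz.
23.8 MHz mod fs = 1.4 MHz.
1.4 MHz ≤ fs/2 = 11.2 MHz, appears at 1.4 MHz.
4 MHz ≤ fs/2 = 11.2 MHz, passes unchanged.
48.4 MHz mod fs = 3.6 MHz.
3.6 MHz ≤ fs/2 = 11.2 MHz, appears at 3.6 MHz.
Distinct values: {1.4 MHz, 3.6 MHz, 4 MHz, 8.8 MHz}.

1.4 MHz, 3.6 MHz, 4 MHz, 8.8 MHz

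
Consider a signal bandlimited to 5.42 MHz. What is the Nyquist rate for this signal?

Nyquist rate = 2 × 5.42 MHz = 10.84 MHz.

10.84 MHz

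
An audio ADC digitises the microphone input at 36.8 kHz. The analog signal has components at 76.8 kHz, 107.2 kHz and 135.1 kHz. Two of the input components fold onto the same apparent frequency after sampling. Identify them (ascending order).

76.8 kHz, 107.2 kHz

fs/2 = 18.4 kHz.
76.8 kHz mod fs = 3.2 kHz.
3.2 kHz ≤ fs/2 = 18.4 kHz, appears at 3.2 kHz.
107.2 kHz mod fs = 33.6 kHz.
33.6 kHz > fs/2 = 18.4 kHz, folds to fs − 33.6 kHz = 3.2 kHz.
135.1 kHz mod fs = 24.7 kHz.
24.7 kHz > fs/2 = 18.4 kHz, folds to fs − 24.7 kHz = 12.1 kHz.
76.8 kHz and 107.2 kHz both map to 3.2 kHz.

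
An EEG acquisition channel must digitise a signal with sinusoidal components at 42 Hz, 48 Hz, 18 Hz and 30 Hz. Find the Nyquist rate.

96 Hz

Highest-frequency component: 48 Hz.
Nyquist rate = 2 × 48 Hz = 96 Hz.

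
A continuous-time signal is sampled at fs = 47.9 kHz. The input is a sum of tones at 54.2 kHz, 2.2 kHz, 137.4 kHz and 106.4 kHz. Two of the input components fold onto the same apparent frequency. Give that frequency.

fs/2 = 23.95 kHz.
54.2 kHz mod fs = 6.3 kHz.
6.3 kHz ≤ fs/2 = 23.95 kHz, appears at 6.3 kHz.
2.2 kHz ≤ fs/2 = 23.95 kHz, passes unchanged.
137.4 kHz mod fs = 41.6 kHz.
41.6 kHz > fs/2 = 23.95 kHz, folds to fs − 41.6 kHz = 6.3 kHz.
106.4 kHz mod fs = 10.6 kHz.
10.6 kHz ≤ fs/2 = 23.95 kHz, appears at 10.6 kHz.
54.2 kHz and 137.4 kHz both map to 6.3 kHz.

6.3 kHz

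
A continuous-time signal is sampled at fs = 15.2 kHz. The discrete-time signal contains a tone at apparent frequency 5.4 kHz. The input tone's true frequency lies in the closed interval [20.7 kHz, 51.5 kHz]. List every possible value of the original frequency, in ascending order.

Frequencies that alias to 5.4 kHz are k·fs ± 5.4 kHz for integer k ≥ 0.
k=0: 5.4 kHz.
k=1: 9.8 kHz, 20.6 kHz.
k=2: 25 kHz, 35.8 kHz.
k=3: 40.2 kHz, 51 kHz.
k=4: 55.4 kHz, 66.2 kHz.
Within [20.7 kHz, 51.5 kHz]: 25 kHz, 35.8 kHz, 40.2 kHz, 51 kHz.

25 kHz, 35.8 kHz, 40.2 kHz, 51 kHz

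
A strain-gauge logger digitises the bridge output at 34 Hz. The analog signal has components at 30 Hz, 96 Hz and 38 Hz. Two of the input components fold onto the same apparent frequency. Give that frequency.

4 Hz

fs/2 = 17 Hz.
30 Hz > fs/2 = 17 Hz, folds to fs − 30 Hz = 4 Hz.
96 Hz mod fs = 28 Hz.
28 Hz > fs/2 = 17 Hz, folds to fs − 28 Hz = 6 Hz.
38 Hz mod fs = 4 Hz.
4 Hz ≤ fs/2 = 17 Hz, appears at 4 Hz.
30 Hz and 38 Hz both map to 4 Hz.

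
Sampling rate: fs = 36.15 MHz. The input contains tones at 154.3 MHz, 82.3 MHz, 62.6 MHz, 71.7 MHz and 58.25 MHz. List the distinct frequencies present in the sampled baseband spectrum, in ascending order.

fs/2 = 18.075 MHz.
154.3 MHz mod fs = 9.7 MHz.
9.7 MHz ≤ fs/2 = 18.075 MHz, appears at 9.7 MHz.
82.3 MHz mod fs = 10 MHz.
10 MHz ≤ fs/2 = 18.075 MHz, appears at 10 MHz.
62.6 MHz mod fs = 26.45 MHz.
26.45 MHz > fs/2 = 18.075 MHz, folds to fs − 26.45 MHz = 9.7 MHz.
71.7 MHz mod fs = 35.55 MHz.
35.55 MHz > fs/2 = 18.075 MHz, folds to fs − 35.55 MHz = 0.6 MHz.
58.25 MHz mod fs = 22.1 MHz.
22.1 MHz > fs/2 = 18.075 MHz, folds to fs − 22.1 MHz = 14.05 MHz.
Distinct values: {0.6 MHz, 9.7 MHz, 10 MHz, 14.05 MHz}.

0.6 MHz, 9.7 MHz, 10 MHz, 14.05 MHz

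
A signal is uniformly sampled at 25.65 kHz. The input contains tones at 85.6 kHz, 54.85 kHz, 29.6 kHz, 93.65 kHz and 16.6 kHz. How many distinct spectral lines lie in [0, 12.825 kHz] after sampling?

5

fs/2 = 12.825 kHz.
85.6 kHz mod fs = 8.65 kHz.
8.65 kHz ≤ fs/2 = 12.825 kHz, appears at 8.65 kHz.
54.85 kHz mod fs = 3.55 kHz.
3.55 kHz ≤ fs/2 = 12.825 kHz, appears at 3.55 kHz.
29.6 kHz mod fs = 3.95 kHz.
3.95 kHz ≤ fs/2 = 12.825 kHz, appears at 3.95 kHz.
93.65 kHz mod fs = 16.7 kHz.
16.7 kHz > fs/2 = 12.825 kHz, folds to fs − 16.7 kHz = 8.95 kHz.
16.6 kHz > fs/2 = 12.825 kHz, folds to fs − 16.6 kHz = 9.05 kHz.
Distinct values: {3.55 kHz, 3.95 kHz, 8.65 kHz, 8.95 kHz, 9.05 kHz} → 5.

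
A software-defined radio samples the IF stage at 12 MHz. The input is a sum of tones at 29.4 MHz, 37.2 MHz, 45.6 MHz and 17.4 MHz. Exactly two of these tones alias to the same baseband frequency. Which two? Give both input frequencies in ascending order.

fs/2 = 6 MHz.
29.4 MHz mod fs = 5.4 MHz.
5.4 MHz ≤ fs/2 = 6 MHz, appears at 5.4 MHz.
37.2 MHz mod fs = 1.2 MHz.
1.2 MHz ≤ fs/2 = 6 MHz, appears at 1.2 MHz.
45.6 MHz mod fs = 9.6 MHz.
9.6 MHz > fs/2 = 6 MHz, folds to fs − 9.6 MHz = 2.4 MHz.
17.4 MHz mod fs = 5.4 MHz.
5.4 MHz ≤ fs/2 = 6 MHz, appears at 5.4 MHz.
17.4 MHz and 29.4 MHz both map to 5.4 MHz.

17.4 MHz, 29.4 MHz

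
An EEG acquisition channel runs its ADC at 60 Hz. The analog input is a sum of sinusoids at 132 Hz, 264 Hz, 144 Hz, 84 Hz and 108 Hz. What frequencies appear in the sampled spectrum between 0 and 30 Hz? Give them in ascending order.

12 Hz, 24 Hz

fs/2 = 30 Hz.
132 Hz mod fs = 12 Hz.
12 Hz ≤ fs/2 = 30 Hz, appears at 12 Hz.
264 Hz mod fs = 24 Hz.
24 Hz ≤ fs/2 = 30 Hz, appears at 24 Hz.
144 Hz mod fs = 24 Hz.
24 Hz ≤ fs/2 = 30 Hz, appears at 24 Hz.
84 Hz mod fs = 24 Hz.
24 Hz ≤ fs/2 = 30 Hz, appears at 24 Hz.
108 Hz mod fs = 48 Hz.
48 Hz > fs/2 = 30 Hz, folds to fs − 48 Hz = 12 Hz.
Distinct values: {12 Hz, 24 Hz}.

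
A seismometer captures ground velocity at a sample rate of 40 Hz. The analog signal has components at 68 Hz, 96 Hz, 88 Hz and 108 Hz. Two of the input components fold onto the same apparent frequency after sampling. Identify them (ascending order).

68 Hz, 108 Hz

fs/2 = 20 Hz.
68 Hz mod fs = 28 Hz.
28 Hz > fs/2 = 20 Hz, folds to fs − 28 Hz = 12 Hz.
96 Hz mod fs = 16 Hz.
16 Hz ≤ fs/2 = 20 Hz, appears at 16 Hz.
88 Hz mod fs = 8 Hz.
8 Hz ≤ fs/2 = 20 Hz, appears at 8 Hz.
108 Hz mod fs = 28 Hz.
28 Hz > fs/2 = 20 Hz, folds to fs − 28 Hz = 12 Hz.
68 Hz and 108 Hz both map to 12 Hz.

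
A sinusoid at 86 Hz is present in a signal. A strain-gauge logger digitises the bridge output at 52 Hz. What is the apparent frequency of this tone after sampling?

86 Hz mod fs = 34 Hz.
34 Hz > fs/2 = 26 Hz, folds to fs − 34 Hz = 18 Hz.

18 Hz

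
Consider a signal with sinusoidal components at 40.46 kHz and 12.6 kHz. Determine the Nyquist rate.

Highest-frequency component: 40.46 kHz.
Nyquist rate = 2 × 40.46 kHz = 80.92 kHz.

80.92 kHz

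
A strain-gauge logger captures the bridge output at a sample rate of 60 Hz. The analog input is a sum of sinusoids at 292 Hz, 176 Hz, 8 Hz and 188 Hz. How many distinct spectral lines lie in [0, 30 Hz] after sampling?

2

fs/2 = 30 Hz.
292 Hz mod fs = 52 Hz.
52 Hz > fs/2 = 30 Hz, folds to fs − 52 Hz = 8 Hz.
176 Hz mod fs = 56 Hz.
56 Hz > fs/2 = 30 Hz, folds to fs − 56 Hz = 4 Hz.
8 Hz ≤ fs/2 = 30 Hz, passes unchanged.
188 Hz mod fs = 8 Hz.
8 Hz ≤ fs/2 = 30 Hz, appears at 8 Hz.
Distinct values: {4 Hz, 8 Hz} → 2.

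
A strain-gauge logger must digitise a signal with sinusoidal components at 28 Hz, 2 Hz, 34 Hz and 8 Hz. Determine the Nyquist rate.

Highest-frequency component: 34 Hz.
Nyquist rate = 2 × 34 Hz = 68 Hz.

68 Hz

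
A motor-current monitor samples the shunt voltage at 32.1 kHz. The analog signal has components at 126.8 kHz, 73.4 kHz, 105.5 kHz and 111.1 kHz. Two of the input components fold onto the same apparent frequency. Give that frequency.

9.2 kHz

fs/2 = 16.05 kHz.
126.8 kHz mod fs = 30.5 kHz.
30.5 kHz > fs/2 = 16.05 kHz, folds to fs − 30.5 kHz = 1.6 kHz.
73.4 kHz mod fs = 9.2 kHz.
9.2 kHz ≤ fs/2 = 16.05 kHz, appears at 9.2 kHz.
105.5 kHz mod fs = 9.2 kHz.
9.2 kHz ≤ fs/2 = 16.05 kHz, appears at 9.2 kHz.
111.1 kHz mod fs = 14.8 kHz.
14.8 kHz ≤ fs/2 = 16.05 kHz, appears at 14.8 kHz.
73.4 kHz and 105.5 kHz both map to 9.2 kHz.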